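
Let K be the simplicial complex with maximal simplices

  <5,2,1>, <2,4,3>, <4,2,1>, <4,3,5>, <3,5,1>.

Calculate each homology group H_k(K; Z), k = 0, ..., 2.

Fix the vertex order 1 < 2 < 3 < 4 < 5 and write every simplex with vertices in increasing order. Then dim K = 2 and the simplices of K are:

  0-simplices (5): [1], [2], [3], [4], [5]
  1-simplices (10): [1,2], [1,3], [1,4], [1,5], [2,3], [2,4], [2,5], [3,4], [3,5], [4,5]
  2-simplices (5): [1,2,4], [1,2,5], [1,3,5], [2,3,4], [3,4,5]

so the chain groups are C_0 ≅ Z^5, C_1 ≅ Z^10, C_2 ≅ Z^5.

∂_1: C_1 → C_0 sends each edge [p,q] (with p < q) to q − p.
The resulting 5×10 matrix has rank 4, and its Smith normal form has invariant factors (1,1,1,1).

∂_2: C_2 → C_1 maps a triangle to the signed sum of its edges. For instance
  ∂[2,3,4] = [3,4] − [2,4] + [2,3],
  ∂[1,3,5] = [3,5] − [1,5] + [1,3].
As a 10×5 matrix over Z this has rank 5, with invariant factors (1,1,1,1,1).

Now H_k = ker ∂_k / im ∂_{k+1}, so:

  H_0: rank C_0 − rank ∂_1 = 5 − 4 = 1, and the invariant factors of ∂_1 are all 1, so H_0 ≅ Z.
  H_1: rank ker ∂_1 − rank ∂_2 = (10 − 4) − 5 = 1, and the invariant factors of ∂_2 are all 1, so H_1 ≅ Z.
  H_2: rank ker ∂_2 − rank ∂_3 = (5 − 5) − 0 = 0, and there is no ∂_3, so H_2 ≅ 0.

As a check, the Euler characteristic is 5 − 10 + 5 = 0, which agrees with 1 − 1 + 0 = 0.

H_0 ≅ Z,  H_1 ≅ Z,  H_2 = 0.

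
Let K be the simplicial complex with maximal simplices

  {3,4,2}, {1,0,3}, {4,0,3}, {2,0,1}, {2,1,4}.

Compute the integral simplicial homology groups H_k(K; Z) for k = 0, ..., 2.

K has 5 vertices, 10 edges, 5 triangles.
rank ∂_0 = 0, rank ∂_1 = 4 ⇒ b_0 = 5 − 0 − 4 = 1; all invariant factors of ∂_1 are 1 so no torsion. So H_0 ≅ Z.
rank ∂_1 = 4, rank ∂_2 = 5 ⇒ b_1 = 10 − 4 − 5 = 1; all invariant factors of ∂_2 are 1 so no torsion. So H_1 ≅ Z.
rank ∂_2 = 5, rank ∂_3 = 0 ⇒ b_2 = 5 − 5 − 0 = 0. So H_2 ≅ 0.

H_0 = Z,  H_1 = Z,  H_2 = 0.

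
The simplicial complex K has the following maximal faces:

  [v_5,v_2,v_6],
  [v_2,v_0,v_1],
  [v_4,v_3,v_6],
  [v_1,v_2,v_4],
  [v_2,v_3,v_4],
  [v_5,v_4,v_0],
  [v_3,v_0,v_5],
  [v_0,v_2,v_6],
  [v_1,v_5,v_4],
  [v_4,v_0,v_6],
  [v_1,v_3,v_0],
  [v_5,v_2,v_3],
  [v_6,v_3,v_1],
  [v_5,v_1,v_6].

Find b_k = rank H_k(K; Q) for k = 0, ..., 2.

b_0 = 1, b_1 = 2, b_2 = 1.

Fix the vertex order v_0 < v_1 < v_2 < v_3 < v_4 < v_5 < v_6 and write every simplex with vertices in increasing order. Then dim K = 2 and the simplices of K are:

  0-simplices (7): [v_0], [v_1], [v_2], [v_3], [v_4], [v_5], [v_6]
  1-simplices (21): (21 of them)
  2-simplices (14): (14 of them)

Hence C_0 ≅ Z^7, C_1 ≅ Z^21, C_2 ≅ Z^14.

The boundary map ∂_1: C_1 → C_0 sends each edge [p,q] (with p < q) to q − p.
The 7×21 boundary matrix has rank 6 and Smith normal form diag(1,1,1,1,1,1).

The boundary map ∂_2: C_2 → C_1 maps a triangle to the signed sum of its edges. For instance
  ∂[v_2,v_3,v_4] = [v_3,v_4] − [v_2,v_4] + [v_2,v_3],
  ∂[v_1,v_5,v_6] = [v_5,v_6] − [v_1,v_6] + [v_1,v_5].
The resulting 21×14 matrix has rank 13, and its Smith normal form has invariant factors (1,1,1,1,1,1,1,1,1,1,1,1,1).

Reading off H_k = ker ∂_k / im ∂_{k+1}:

  H_0: rank C_0 − rank ∂_1 = 7 − 6 = 1, and the invariant factors of ∂_1 are all 1, so H_0 = Z.
  H_1: rank ker ∂_1 − rank ∂_2 = (21 − 6) − 13 = 2, and the invariant factors of ∂_2 are all 1, so H_1 = Z^2.
  H_2: rank ker ∂_2 − rank ∂_3 = (14 − 13) − 0 = 1, and there is no ∂_3, so H_2 = Z.

(K is a triangulation of the torus T^2.)

Hence the Betti numbers are b_0 = 1, b_1 = 2, b_2 = 1.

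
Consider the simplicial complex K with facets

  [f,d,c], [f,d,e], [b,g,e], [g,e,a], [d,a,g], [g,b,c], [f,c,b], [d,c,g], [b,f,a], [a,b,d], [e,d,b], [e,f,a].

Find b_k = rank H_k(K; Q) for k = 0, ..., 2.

b_0 = 1, b_1 = 0, b_2 = 0.

Take the total order a < b < c < d < e < f < g on the vertex set. Then K (dimension 2) consists of the simplices:

  0-simplices (7): a, b, c, d, e, f, g
  1-simplices (18): ab, ad, ae, af, ag, bc, bd, be, bf, bg, cd, cf, cg, de, df, dg, ef, eg
  2-simplices (12): abd, abf, adg, aef, aeg, bcf, bcg, bde, beg, cdf, cdg, def

giving chain groups C_0 ≅ Z^7, C_1 ≅ Z^18, C_2 ≅ Z^12.

The boundary map ∂_1: C_1 → C_0 is given by ∂[p,q] = [q] − [p]. For instance
  ∂ef = f − e.
The 7×18 boundary matrix has rank 6 and Smith normal form diag(1,1,1,1,1,1).

The boundary map ∂_2: C_2 → C_1 maps a triangle to the signed sum of its edges. For instance
  ∂beg = eg − bg + be,
  ∂bde = de − be + bd.
The 18×12 boundary matrix has rank 12 and Smith normal form diag(1,1,1,1,1,1,1,1,1,1,1,2).

Now H_k = ker ∂_k / im ∂_{k+1}, so:

  H_0: rank C_0 − rank ∂_1 = 7 − 6 = 1, and the invariant factors of ∂_1 are all 1, so H_0 ≅ Z.
  H_1: rank ker ∂_1 − rank ∂_2 = (18 − 6) − 12 = 0, and ∂_2 has invariant factor 2 > 1, so H_1 ≅ Z_2.
  H_2: rank ker ∂_2 − rank ∂_3 = (12 − 12) − 0 = 0, and there is no ∂_3, so H_2 ≅ 0.

As a check, the Euler characteristic is 7 − 18 + 12 = 1, which agrees with 1 − 0 + 0 = 1.

Hence the Betti numbers are b_0 = 1, b_1 = 0, b_2 = 0.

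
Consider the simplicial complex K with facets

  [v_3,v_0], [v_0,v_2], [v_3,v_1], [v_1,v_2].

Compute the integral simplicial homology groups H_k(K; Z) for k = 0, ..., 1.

H_0 = Z,  H_1 = Z.

We work with the vertex ordering v_0 < v_1 < v_2 < v_3. The simplices of K, each written with vertices in increasing order, are:

  0-simplices (4): [v_0], [v_1], [v_2], [v_3]
  1-simplices (4): [v_0,v_2], [v_0,v_3], [v_1,v_2], [v_1,v_3]

giving chain groups C_0 ≅ Z^4, C_1 ≅ Z^4.

The boundary map ∂_1: C_1 → C_0 sends each edge [p,q] (with p < q) to q − p. For instance
  ∂[v_1,v_2] = [v_2] − [v_1].
This gives a 4×4 integer matrix of rank 3; reducing to Smith normal form yields diagonal entries (1,1,1).

From H_k ≅ ker(∂_k) / im(∂_{k+1}) we obtain:

  H_0: rank C_0 − rank ∂_1 = 4 − 3 = 1, and the invariant factors of ∂_1 are all 1, so H_0 ≅ Z.
  H_1: rank ker ∂_1 − rank ∂_2 = (4 − 3) − 0 = 1, and there is no ∂_2, so H_1 ≅ Z.

(K is a triangulation of the circle S^1.)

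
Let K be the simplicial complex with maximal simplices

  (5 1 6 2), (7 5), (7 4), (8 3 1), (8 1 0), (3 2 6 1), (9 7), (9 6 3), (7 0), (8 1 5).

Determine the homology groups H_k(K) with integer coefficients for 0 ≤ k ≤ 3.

Order the vertices as 0 < 1 < 2 < 3 < 4 < 5 < 6 < 7 < 8 < 9. Listing each simplex with vertices in this order, K has dimension 3 with simplices:

  0-simplices (10): [0], [1], [2], [3], [4], [5], [6], [7], [8], [9]
  1-simplices (20): [0,1], [0,7], [0,8], [1,2], [1,3], [1,5], [1,6], [1,8], [2,3], [2,5], [2,6], [3,6], [3,8], [3,9], [4,7], [5,6], [5,7], [5,8], [6,9], [7,9]
  2-simplices (11): [0,1,8], [1,2,3], [1,2,5], [1,2,6], [1,3,6], [1,3,8], [1,5,6], [1,5,8], [2,3,6], [2,5,6], [3,6,9]
  3-simplices (2): [1,2,3,6], [1,2,5,6]

Hence C_0 ≅ Z^10, C_1 ≅ Z^20, C_2 ≅ Z^11, C_3 ≅ Z^2.

Boundary ∂_1: C_1 → C_0 sends each edge [p,q] (with p < q) to q − p.
The resulting 10×20 matrix has rank 9, and its Smith normal form has invariant factors (1,1,1,1,1,1,1,1,1).

The boundary map ∂_2: C_2 → C_1 acts by ∂[p,q,r] = [q,r] − [p,r] + [p,q]. For instance
  ∂[1,5,6] = [5,6] − [1,6] + [1,5],
  ∂[1,5,8] = [5,8] − [1,8] + [1,5].
The resulting 20×11 matrix has rank 9, and its Smith normal form has invariant factors (1,1,1,1,1,1,1,1,1).

The boundary map ∂_3: C_3 → C_2 sends each 3-simplex σ to the alternating sum Σ_i (−1)^i (σ with its i-th vertex removed). For instance
  ∂[1,2,3,6] = [2,3,6] − [1,3,6] + [1,2,6] − [1,2,3],
  ∂[1,2,5,6] = [2,5,6] − [1,5,6] + [1,2,6] − [1,2,5].
As a 11×2 matrix over Z this has rank 2, with invariant factors (1,1).

Computing H_k = (kernel of ∂_k) / (image of ∂_{k+1}):

  H_0: rank C_0 − rank ∂_1 = 10 − 9 = 1, and the invariant factors of ∂_1 are all 1, so H_0 = Z.
  H_1: rank ker ∂_1 − rank ∂_2 = (20 − 9) − 9 = 2, and the invariant factors of ∂_2 are all 1, so H_1 = Z^2.
  H_2: rank ker ∂_2 − rank ∂_3 = (11 − 9) − 2 = 0, and the invariant factors of ∂_3 are all 1, so H_2 = 0.
  H_3: rank ker ∂_3 − rank ∂_4 = (2 − 2) − 0 = 0, and there is no ∂_4, so H_3 = 0.

H_0 ≅ Z,  H_1 ≅ Z^2,  H_2 = 0,  H_3 = 0.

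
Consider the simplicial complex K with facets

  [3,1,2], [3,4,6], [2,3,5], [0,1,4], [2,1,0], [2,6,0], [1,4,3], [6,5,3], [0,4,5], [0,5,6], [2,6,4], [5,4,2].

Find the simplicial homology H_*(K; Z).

H_0 = Z,  H_1 = Z/2,  H_2 = 0.

We work with the vertex ordering 0 < 1 < 2 < 3 < 4 < 5 < 6. The simplices of K, each written with vertices in increasing order, are:

  0-simplices (7): [0], [1], [2], [3], [4], [5], [6]
  1-simplices (18): [0,1], [0,2], [0,4], [0,5], [0,6], [1,2], [1,3], [1,4], [2,3], [2,4], [2,5], [2,6], [3,4], [3,5], [3,6], [4,5], [4,6], [5,6]
  2-simplices (12): [0,1,2], [0,1,4], [0,2,6], [0,4,5], [0,5,6], [1,2,3], [1,3,4], [2,3,5], [2,4,5], [2,4,6], [3,4,6], [3,5,6]

Hence C_0 ≅ Z^7, C_1 ≅ Z^18, C_2 ≅ Z^12.

∂_1: C_1 → C_0 sends each edge [p,q] (with p < q) to q − p. For instance
  ∂[3,4] = [4] − [3].
The resulting 7×18 matrix has rank 6, and its Smith normal form has invariant factors (1,1,1,1,1,1).

The boundary map ∂_2: C_2 → C_1 maps a triangle to the signed sum of its edges. For instance
  ∂[0,4,5] = [4,5] − [0,5] + [0,4],
  ∂[0,1,4] = [1,4] − [0,4] + [0,1].
The resulting 18×12 matrix has rank 12, and its Smith normal form has invariant factors (1,1,1,1,1,1,1,1,1,1,1,2).

Now H_k = ker ∂_k / im ∂_{k+1}, so:

  H_0: rank C_0 − rank ∂_1 = 7 − 6 = 1, and the invariant factors of ∂_1 are all 1, so H_0 ≅ Z.
  H_1: rank ker ∂_1 − rank ∂_2 = (18 − 6) − 12 = 0, and ∂_2 has invariant factor 2 > 1, so H_1 ≅ Z/2.
  H_2: rank ker ∂_2 − rank ∂_3 = (12 − 12) − 0 = 0, and there is no ∂_3, so H_2 ≅ 0.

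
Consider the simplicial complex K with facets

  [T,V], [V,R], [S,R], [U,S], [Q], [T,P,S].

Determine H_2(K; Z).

K has 7 vertices, 7 edges, 1 triangle.
rank ∂_2 = 1, rank ∂_3 = 0 ⇒ b_2 = 1 − 1 − 0 = 0. So H_2 = 0.

H_2 = 0.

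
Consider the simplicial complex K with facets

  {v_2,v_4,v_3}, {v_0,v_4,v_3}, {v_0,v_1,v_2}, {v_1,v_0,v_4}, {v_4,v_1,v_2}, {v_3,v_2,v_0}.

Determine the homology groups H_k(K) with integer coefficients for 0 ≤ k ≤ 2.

H_0 ≅ Z,  H_1 = 0,  H_2 ≅ Z.

Fix the vertex order v_0 < v_1 < v_2 < v_3 < v_4 and write every simplex with vertices in increasing order. Then dim K = 2 and the simplices of K are:

  0-simplices (5): [v_0], [v_1], [v_2], [v_3], [v_4]
  1-simplices (9): [v_0,v_1], [v_0,v_2], [v_0,v_3], [v_0,v_4], [v_1,v_2], [v_1,v_4], [v_2,v_3], [v_2,v_4], [v_3,v_4]
  2-simplices (6): [v_0,v_1,v_2], [v_0,v_1,v_4], [v_0,v_2,v_3], [v_0,v_3,v_4], [v_1,v_2,v_4], [v_2,v_3,v_4]

Hence C_0 ≅ Z^5, C_1 ≅ Z^9, C_2 ≅ Z^6.

Boundary ∂_1: C_1 → C_0 is given by ∂[p,q] = [q] − [p]. For instance
  ∂[v_0,v_1] = [v_1] − [v_0].
The resulting 5×9 matrix has rank 4, and its Smith normal form has invariant factors (1,1,1,1).

The boundary map ∂_2: C_2 → C_1 maps a triangle to the signed sum of its edges. For instance
  ∂[v_0,v_1,v_4] = [v_1,v_4] − [v_0,v_4] + [v_0,v_1],
  ∂[v_1,v_2,v_4] = [v_2,v_4] − [v_1,v_4] + [v_1,v_2].
This gives a 9×6 integer matrix of rank 5; reducing to Smith normal form yields diagonal entries (1,1,1,1,1).

Now H_k = ker ∂_k / im ∂_{k+1}, so:

  H_0: rank C_0 − rank ∂_1 = 5 − 4 = 1, and the invariant factors of ∂_1 are all 1, so H_0 = Z.
  H_1: rank ker ∂_1 − rank ∂_2 = (9 − 4) − 5 = 0, and the invariant factors of ∂_2 are all 1, so H_1 = 0.
  H_2: rank ker ∂_2 − rank ∂_3 = (6 − 5) − 0 = 1, and there is no ∂_3, so H_2 = Z.

(K is a triangulation of the 2-sphere S^2.)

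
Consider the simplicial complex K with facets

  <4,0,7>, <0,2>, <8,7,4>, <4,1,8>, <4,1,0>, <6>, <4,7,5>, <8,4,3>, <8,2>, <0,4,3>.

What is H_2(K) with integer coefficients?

We work with the vertex ordering 0 < 1 < 2 < 3 < 4 < 5 < 6 < 7 < 8. The simplices of K, each written with vertices in increasing order, are:

  0-simplices (9): [0], [1], [2], [3], [4], [5], [6], [7], [8]
  1-simplices (15): [0,1], [0,2], [0,3], [0,4], [0,7], [1,4], [1,8], [2,8], [3,4], [3,8], [4,5], [4,7], [4,8], [5,7], [7,8]
  2-simplices (7): [0,1,4], [0,3,4], [0,4,7], [1,4,8], [3,4,8], [4,5,7], [4,7,8]

so the chain groups are C_0 ≅ Z^9, C_1 ≅ Z^15, C_2 ≅ Z^7.

Boundary ∂_1: C_1 → C_0 sends each edge [p,q] (with p < q) to q − p. For instance
  ∂[0,4] = [4] − [0].
The resulting 9×15 matrix has rank 7, and its Smith normal form has invariant factors (1,1,1,1,1,1,1).

∂_2: C_2 → C_1 sends each 2-simplex [p,q,r] to [q,r] − [p,r] + [p,q]. For instance
  ∂[0,4,7] = [4,7] − [0,7] + [0,4],
  ∂[4,5,7] = [5,7] − [4,7] + [4,5].
This gives a 15×7 integer matrix of rank 7; reducing to Smith normal form yields diagonal entries (1,1,1,1,1,1,1).

From H_k ≅ ker(∂_k) / im(∂_{k+1}) we obtain:

  H_2: rank ker ∂_2 − rank ∂_3 = (7 − 7) − 0 = 0, and there is no ∂_3, so H_2 = 0.

H_2 = 0.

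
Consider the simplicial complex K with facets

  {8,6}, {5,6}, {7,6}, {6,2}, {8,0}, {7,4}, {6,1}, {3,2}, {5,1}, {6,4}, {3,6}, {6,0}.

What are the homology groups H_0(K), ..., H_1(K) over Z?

H_0 ≅ Z,  H_1 ≅ Z^4.

Take the total order 0 < 1 < 2 < 3 < 4 < 5 < 6 < 7 < 8 on the vertex set. Then K (dimension 1) consists of the simplices:

  0-simplices (9): [0], [1], [2], [3], [4], [5], [6], [7], [8]
  1-simplices (12): [0,6], [0,8], [1,5], [1,6], [2,3], [2,6], [3,6], [4,6], [4,7], [5,6], [6,7], [6,8]

giving chain groups C_0 ≅ Z^9, C_1 ≅ Z^12.

∂_1: C_1 → C_0 maps an edge to its endpoints' difference, ∂[p,q] = q − p. For instance
  ∂[6,7] = [7] − [6].
This gives a 9×12 integer matrix of rank 8; reducing to Smith normal form yields diagonal entries (1,1,1,1,1,1,1,1).

Computing H_k = (kernel of ∂_k) / (image of ∂_{k+1}):

  H_0: rank C_0 − rank ∂_1 = 9 − 8 = 1, and the invariant factors of ∂_1 are all 1, so H_0 = Z.
  H_1: rank ker ∂_1 − rank ∂_2 = (12 − 8) − 0 = 4, and there is no ∂_2, so H_1 = Z^4.

As a check, the Euler characteristic is 9 − 12 = -3, which agrees with 1 − 4 = -3.
(K is a triangulation of a wedge of 4 circles.)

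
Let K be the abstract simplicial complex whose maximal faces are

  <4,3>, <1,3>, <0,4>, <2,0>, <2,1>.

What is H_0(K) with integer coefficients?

H_0 ≅ Z.

Order the vertices as 0 < 1 < 2 < 3 < 4. Listing each simplex with vertices in this order, K has dimension 1 with simplices:

  0-simplices (5): [0], [1], [2], [3], [4]
  1-simplices (5): [0,2], [0,4], [1,2], [1,3], [3,4]

so the chain groups are C_0 ≅ Z^5, C_1 ≅ Z^5.

Boundary ∂_1: C_1 → C_0 sends each edge [p,q] (with p < q) to q − p.
The 5×5 boundary matrix has rank 4 and Smith normal form diag(1,1,1,1).

Now H_k = ker ∂_k / im ∂_{k+1}, so:

  H_0: rank C_0 − rank ∂_1 = 5 − 4 = 1, and the invariant factors of ∂_1 are all 1, so H_0 ≅ Z.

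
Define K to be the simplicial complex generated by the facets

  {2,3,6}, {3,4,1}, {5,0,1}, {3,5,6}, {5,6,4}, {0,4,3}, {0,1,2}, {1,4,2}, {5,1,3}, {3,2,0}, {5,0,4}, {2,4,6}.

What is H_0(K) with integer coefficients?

H_0 ≅ Z.

Fix the vertex order 0 < 1 < 2 < 3 < 4 < 5 < 6 and write every simplex with vertices in increasing order. Then dim K = 2 and the simplices of K are:

  0-simplices (7): [0], [1], [2], [3], [4], [5], [6]
  1-simplices (18): [0,1], [0,2], [0,3], [0,4], [0,5], [1,2], [1,3], [1,4], [1,5], [2,3], [2,4], [2,6], [3,4], [3,5], [3,6], [4,5], [4,6], [5,6]
  2-simplices (12): [0,1,2], [0,1,5], [0,2,3], [0,3,4], [0,4,5], [1,2,4], [1,3,4], [1,3,5], [2,3,6], [2,4,6], [3,5,6], [4,5,6]

Hence C_0 ≅ Z^7, C_1 ≅ Z^18, C_2 ≅ Z^12.

Boundary ∂_1: C_1 → C_0 is given by ∂[p,q] = [q] − [p]. For instance
  ∂[0,5] = [5] − [0].
The resulting 7×18 matrix has rank 6, and its Smith normal form has invariant factors (1,1,1,1,1,1).

∂_2: C_2 → C_1 acts by ∂[p,q,r] = [q,r] − [p,r] + [p,q]. For instance
  ∂[4,5,6] = [5,6] − [4,6] + [4,5],
  ∂[2,3,6] = [3,6] − [2,6] + [2,3].
As a 18×12 matrix over Z this has rank 12, with invariant factors (1,1,1,1,1,1,1,1,1,1,1,2).

Computing H_k = (kernel of ∂_k) / (image of ∂_{k+1}):

  H_0: rank C_0 − rank ∂_1 = 7 − 6 = 1, and the invariant factors of ∂_1 are all 1, so H_0 ≅ Z.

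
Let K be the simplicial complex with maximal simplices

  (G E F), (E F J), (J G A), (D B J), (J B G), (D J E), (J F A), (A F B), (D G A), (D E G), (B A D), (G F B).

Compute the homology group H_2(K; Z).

Fix the vertex order A < B < D < E < F < G < J and write every simplex with vertices in increasing order. Then dim K = 2 and the simplices of K are:

  0-simplices (7): A, B, D, E, F, G, J
  1-simplices (18): AB, AD, AF, AG, AJ, BD, BF, BG, BJ, DE, DG, DJ, EF, EG, EJ, FG, FJ, GJ
  2-simplices (12): ABD, ABF, ADG, AFJ, AGJ, BDJ, BFG, BGJ, DEG, DEJ, EFG, EFJ

Hence C_0 ≅ Z^7, C_1 ≅ Z^18, C_2 ≅ Z^12.

∂_1: C_1 → C_0 maps an edge to its endpoints' difference, ∂[p,q] = q − p.
The resulting 7×18 matrix has rank 6, and its Smith normal form has invariant factors (1,1,1,1,1,1).

The boundary map ∂_2: C_2 → C_1 sends each 2-simplex [p,q,r] to [q,r] − [p,r] + [p,q]. For instance
  ∂BFG = FG − BG + BF,
  ∂EFG = FG − EG + EF.
As a 18×12 matrix over Z this has rank 12, with invariant factors (1,1,1,1,1,1,1,1,1,1,1,2).

From H_k ≅ ker(∂_k) / im(∂_{k+1}) we obtain:

  H_2: rank ker ∂_2 − rank ∂_3 = (12 − 12) − 0 = 0, and there is no ∂_3, so H_2 = 0.

H_2 = 0.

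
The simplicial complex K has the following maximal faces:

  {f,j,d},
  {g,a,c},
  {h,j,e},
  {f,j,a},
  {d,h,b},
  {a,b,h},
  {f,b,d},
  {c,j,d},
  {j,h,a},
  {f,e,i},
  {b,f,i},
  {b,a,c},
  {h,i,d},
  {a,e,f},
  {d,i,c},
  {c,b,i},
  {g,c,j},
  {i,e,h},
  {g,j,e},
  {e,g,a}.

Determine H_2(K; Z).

H_2 ≅ 0.

Take the total order a < b < c < d < e < f < g < h < i < j on the vertex set. Then K (dimension 2) consists of the simplices:

  0-simplices (10): a, b, c, d, e, f, g, h, i, j
  1-simplices (30): ab, ac, ae, af, ag, ah, aj, bc, bd, bf, bh, bi, cd, cg, ci, cj, df, dh, di, dj, ef, eg, eh, ei, ej, fi, fj, gj, hi, hj
  2-simplices (20): abc, abh, acg, aef, aeg, afj, ahj, bci, bdf, bdh, bfi, cdi, cdj, cgj, dfj, dhi, efi, egj, ehi, ehj

so the chain groups are C_0 ≅ Z^10, C_1 ≅ Z^30, C_2 ≅ Z^20.

The boundary map ∂_1: C_1 → C_0 sends each edge [p,q] (with p < q) to q − p.
This gives a 10×30 integer matrix of rank 9; reducing to Smith normal form yields diagonal entries (1,1,1,1,1,1,1,1,1).

The boundary map ∂_2: C_2 → C_1 maps a triangle to the signed sum of its edges. For instance
  ∂bdf = df − bf + bd,
  ∂abh = bh − ah + ab.
As a 30×20 matrix over Z this has rank 20, with invariant factors (1,1,1,1,1,1,1,1,1,1,1,1,1,1,1,1,1,1,1,2).

Reading off H_k = ker ∂_k / im ∂_{k+1}:

  H_2: rank ker ∂_2 − rank ∂_3 = (20 − 20) − 0 = 0, and there is no ∂_3, so H_2 = 0.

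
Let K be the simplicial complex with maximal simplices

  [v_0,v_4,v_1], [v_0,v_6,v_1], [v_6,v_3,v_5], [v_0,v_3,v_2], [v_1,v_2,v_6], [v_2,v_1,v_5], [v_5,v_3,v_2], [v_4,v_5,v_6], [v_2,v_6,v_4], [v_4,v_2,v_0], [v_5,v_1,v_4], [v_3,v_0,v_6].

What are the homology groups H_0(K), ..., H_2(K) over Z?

We work with the vertex ordering v_0 < v_1 < v_2 < v_3 < v_4 < v_5 < v_6. The simplices of K, each written with vertices in increasing order, are:

  0-simplices (7): [v_0], [v_1], [v_2], [v_3], [v_4], [v_5], [v_6]
  1-simplices (18): (18 of them)
  2-simplices (12): (12 of them)

Hence C_0 ≅ Z^7, C_1 ≅ Z^18, C_2 ≅ Z^12.

The boundary map ∂_1: C_1 → C_0 maps an edge to its endpoints' difference, ∂[p,q] = q − p.
The resulting 7×18 matrix has rank 6, and its Smith normal form has invariant factors (1,1,1,1,1,1).

The boundary map ∂_2: C_2 → C_1 maps a triangle to the signed sum of its edges. For instance
  ∂[v_0,v_2,v_3] = [v_2,v_3] − [v_0,v_3] + [v_0,v_2],
  ∂[v_3,v_5,v_6] = [v_5,v_6] − [v_3,v_6] + [v_3,v_5].
As a 18×12 matrix over Z this has rank 12, with invariant factors (1,1,1,1,1,1,1,1,1,1,1,2).

Computing H_k = (kernel of ∂_k) / (image of ∂_{k+1}):

  H_0: rank C_0 − rank ∂_1 = 7 − 6 = 1, and the invariant factors of ∂_1 are all 1, so H_0 = Z.
  H_1: rank ker ∂_1 − rank ∂_2 = (18 − 6) − 12 = 0, and ∂_2 has invariant factor 2 > 1, so H_1 = Z/2.
  H_2: rank ker ∂_2 − rank ∂_3 = (12 − 12) − 0 = 0, and there is no ∂_3, so H_2 = 0.

As a check, the Euler characteristic is 7 − 18 + 12 = 1, which agrees with 1 − 0 + 0 = 1.

H_0 ≅ Z,  H_1 ≅ Z/2,  H_2 = 0.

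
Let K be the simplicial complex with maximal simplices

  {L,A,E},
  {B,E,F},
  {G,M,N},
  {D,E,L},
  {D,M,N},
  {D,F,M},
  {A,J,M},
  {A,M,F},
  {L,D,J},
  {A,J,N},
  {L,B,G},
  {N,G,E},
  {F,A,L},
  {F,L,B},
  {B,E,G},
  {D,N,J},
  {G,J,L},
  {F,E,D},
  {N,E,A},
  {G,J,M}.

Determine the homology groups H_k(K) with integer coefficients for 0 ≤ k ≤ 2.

K has 10 vertices, 30 edges, 20 triangles.
rank ∂_0 = 0, rank ∂_1 = 9 ⇒ b_0 = 10 − 0 − 9 = 1; all invariant factors of ∂_1 are 1 so no torsion. So H_0 = Z.
rank ∂_1 = 9, rank ∂_2 = 20 ⇒ b_1 = 30 − 9 − 20 = 1; ∂_2 has invariant factor(s) [2] giving torsion. So H_1 = Z ⊕ Z_2.
rank ∂_2 = 20, rank ∂_3 = 0 ⇒ b_2 = 20 − 20 − 0 = 0. So H_2 = 0.

H_0 ≅ Z,  H_1 ≅ Z ⊕ Z_2,  H_2 = 0.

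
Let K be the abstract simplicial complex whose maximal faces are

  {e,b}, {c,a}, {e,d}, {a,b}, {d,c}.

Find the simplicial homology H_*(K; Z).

Take the total order a < b < c < d < e on the vertex set. Then K (dimension 1) consists of the simplices:

  0-simplices (5): a, b, c, d, e
  1-simplices (5): ab, ac, be, cd, de

Hence C_0 ≅ Z^5, C_1 ≅ Z^5.

Boundary ∂_1: C_1 → C_0 sends each edge [p,q] (with p < q) to q − p. For instance
  ∂ab = b − a.
As a 5×5 matrix over Z this has rank 4, with invariant factors (1,1,1,1).

Reading off H_k = ker ∂_k / im ∂_{k+1}:

  H_0: rank C_0 − rank ∂_1 = 5 − 4 = 1, and the invariant factors of ∂_1 are all 1, so H_0 ≅ Z.
  H_1: rank ker ∂_1 − rank ∂_2 = (5 − 4) − 0 = 1, and there is no ∂_2, so H_1 ≅ Z.

As a check, the Euler characteristic is 5 − 5 = 0, which agrees with 1 − 1 = 0.
(K is a triangulation of the circle S^1.)

H_0 = Z,  H_1 = Z.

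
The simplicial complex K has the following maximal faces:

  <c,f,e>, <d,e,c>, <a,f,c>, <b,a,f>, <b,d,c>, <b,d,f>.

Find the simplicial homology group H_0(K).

We work with the vertex ordering a < b < c < d < e < f. The simplices of K, each written with vertices in increasing order, are:

  0-simplices (6): a, b, c, d, e, f
  1-simplices (12): ab, ac, af, bc, bd, bf, cd, ce, cf, de, df, ef
  2-simplices (6): abf, acf, bcd, bdf, cde, cef

so the chain groups are C_0 ≅ Z^6, C_1 ≅ Z^12, C_2 ≅ Z^6.

The boundary map ∂_1: C_1 → C_0 sends each edge [p,q] (with p < q) to q − p.
The 6×12 boundary matrix has rank 5 and Smith normal form diag(1,1,1,1,1).

∂_2: C_2 → C_1 sends each 2-simplex [p,q,r] to [q,r] − [p,r] + [p,q]. For instance
  ∂bcd = cd − bd + bc,
  ∂bdf = df − bf + bd.
The 12×6 boundary matrix has rank 6 and Smith normal form diag(1,1,1,1,1,1).

Reading off H_k = ker ∂_k / im ∂_{k+1}:

  H_0: rank C_0 − rank ∂_1 = 6 − 5 = 1, and the invariant factors of ∂_1 are all 1, so H_0 = Z.

(K is a triangulation of the cylinder S^1 x I.)

H_0 = Z.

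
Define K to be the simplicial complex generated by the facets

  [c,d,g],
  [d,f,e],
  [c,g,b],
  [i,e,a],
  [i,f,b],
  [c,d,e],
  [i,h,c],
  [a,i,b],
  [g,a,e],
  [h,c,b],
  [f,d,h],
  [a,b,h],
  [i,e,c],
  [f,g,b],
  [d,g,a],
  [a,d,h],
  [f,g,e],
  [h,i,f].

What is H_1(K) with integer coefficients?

We work with the vertex ordering a < b < c < d < e < f < g < h < i. The simplices of K, each written with vertices in increasing order, are:

  0-simplices (9): a, b, c, d, e, f, g, h, i
  1-simplices (27): ab, ad, ae, ag, ah, ai, bc, bf, bg, bh, bi, cd, ce, cg, ch, ci, de, df, dg, dh, ef, eg, ei, fg, fh, fi, hi
  2-simplices (18): abh, abi, adg, adh, aeg, aei, bcg, bch, bfg, bfi, cde, cdg, cei, chi, def, dfh, efg, fhi

giving chain groups C_0 ≅ Z^9, C_1 ≅ Z^27, C_2 ≅ Z^18.

Boundary ∂_1: C_1 → C_0 maps an edge to its endpoints' difference, ∂[p,q] = q − p. For instance
  ∂df = f − d.
The resulting 9×27 matrix has rank 8, and its Smith normal form has invariant factors (1,1,1,1,1,1,1,1).

∂_2: C_2 → C_1 maps a triangle to the signed sum of its edges. For instance
  ∂bfi = fi − bi + bf,
  ∂fhi = hi − fi + fh.
The resulting 27×18 matrix has rank 18, and its Smith normal form has invariant factors (1,1,1,1,1,1,1,1,1,1,1,1,1,1,1,1,1,2).

Computing H_k = (kernel of ∂_k) / (image of ∂_{k+1}):

  H_1: rank ker ∂_1 − rank ∂_2 = (27 − 8) − 18 = 1, and ∂_2 has invariant factor 2 > 1, so H_1 = Z × Z/2.

H_1 ≅ Z × Z/2.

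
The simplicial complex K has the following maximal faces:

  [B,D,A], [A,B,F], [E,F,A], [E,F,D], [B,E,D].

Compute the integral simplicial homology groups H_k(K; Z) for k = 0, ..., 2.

H_0 = Z,  H_1 = Z,  H_2 = 0.

Take the total order A < B < D < E < F on the vertex set. Then K (dimension 2) consists of the simplices:

  0-simplices (5): A, B, D, E, F
  1-simplices (10): AB, AD, AE, AF, BD, BE, BF, DE, DF, EF
  2-simplices (5): ABD, ABF, AEF, BDE, DEF

so the chain groups are C_0 ≅ Z^5, C_1 ≅ Z^10, C_2 ≅ Z^5.

Boundary ∂_1: C_1 → C_0 maps an edge to its endpoints' difference, ∂[p,q] = q − p. For instance
  ∂BE = E − B.
This gives a 5×10 integer matrix of rank 4; reducing to Smith normal form yields diagonal entries (1,1,1,1).

The boundary map ∂_2: C_2 → C_1 sends each 2-simplex [p,q,r] to [q,r] − [p,r] + [p,q]. For instance
  ∂ABF = BF − AF + AB,
  ∂ABD = BD − AD + AB.
This gives a 10×5 integer matrix of rank 5; reducing to Smith normal form yields diagonal entries (1,1,1,1,1).

Reading off H_k = ker ∂_k / im ∂_{k+1}:

  H_0: rank C_0 − rank ∂_1 = 5 − 4 = 1, and the invariant factors of ∂_1 are all 1, so H_0 ≅ Z.
  H_1: rank ker ∂_1 − rank ∂_2 = (10 − 4) − 5 = 1, and the invariant factors of ∂_2 are all 1, so H_1 ≅ Z.
  H_2: rank ker ∂_2 − rank ∂_3 = (5 − 5) − 0 = 0, and there is no ∂_3, so H_2 ≅ 0.

As a check, the Euler characteristic is 5 − 10 + 5 = 0, which agrees with 1 − 1 + 0 = 0.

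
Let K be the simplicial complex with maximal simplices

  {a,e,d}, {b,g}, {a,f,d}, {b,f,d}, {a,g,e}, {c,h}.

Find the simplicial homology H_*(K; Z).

We work with the vertex ordering a < b < c < d < e < f < g < h. The simplices of K, each written with vertices in increasing order, are:

  0-simplices (8): a, b, c, d, e, f, g, h
  1-simplices (11): ad, ae, af, ag, bd, bf, bg, ch, de, df, eg
  2-simplices (4): ade, adf, aeg, bdf

Hence C_0 ≅ Z^8, C_1 ≅ Z^11, C_2 ≅ Z^4.

Boundary ∂_1: C_1 → C_0 sends each edge [p,q] (with p < q) to q − p. For instance
  ∂ag = g − a.
The resulting 8×11 matrix has rank 6, and its Smith normal form has invariant factors (1,1,1,1,1,1).

Boundary ∂_2: C_2 → C_1 sends each 2-simplex [p,q,r] to [q,r] − [p,r] + [p,q]. For instance
  ∂bdf = df − bf + bd,
  ∂ade = de − ae + ad.
The resulting 11×4 matrix has rank 4, and its Smith normal form has invariant factors (1,1,1,1).

Reading off H_k = ker ∂_k / im ∂_{k+1}:

  H_0: rank C_0 − rank ∂_1 = 8 − 6 = 2, and the invariant factors of ∂_1 are all 1, so H_0 = Z^2.
  H_1: rank ker ∂_1 − rank ∂_2 = (11 − 6) − 4 = 1, and the invariant factors of ∂_2 are all 1, so H_1 = Z.
  H_2: rank ker ∂_2 − rank ∂_3 = (4 − 4) − 0 = 0, and there is no ∂_3, so H_2 = 0.

H_0 = Z^2,  H_1 = Z,  H_2 = 0.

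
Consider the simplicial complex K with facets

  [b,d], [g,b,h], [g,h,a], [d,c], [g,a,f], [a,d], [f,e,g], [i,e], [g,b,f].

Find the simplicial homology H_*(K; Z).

H_0 = Z,  H_1 = Z,  H_2 = 0.

Fix the vertex order a < b < c < d < e < f < g < h < i and write every simplex with vertices in increasing order. Then dim K = 2 and the simplices of K are:

  0-simplices (9): a, b, c, d, e, f, g, h, i
  1-simplices (14): ad, af, ag, ah, bd, bf, bg, bh, cd, ef, eg, ei, fg, gh
  2-simplices (5): afg, agh, bfg, bgh, efg

giving chain groups C_0 ≅ Z^9, C_1 ≅ Z^14, C_2 ≅ Z^5.

∂_1: C_1 → C_0 maps an edge to its endpoints' difference, ∂[p,q] = q − p. For instance
  ∂fg = g − f.
As a 9×14 matrix over Z this has rank 8, with invariant factors (1,1,1,1,1,1,1,1).

Boundary ∂_2: C_2 → C_1 sends each 2-simplex [p,q,r] to [q,r] − [p,r] + [p,q]. For instance
  ∂agh = gh − ah + ag,
  ∂afg = fg − ag + af.
This gives a 14×5 integer matrix of rank 5; reducing to Smith normal form yields diagonal entries (1,1,1,1,1).

Reading off H_k = ker ∂_k / im ∂_{k+1}:

  H_0: rank C_0 − rank ∂_1 = 9 − 8 = 1, and the invariant factors of ∂_1 are all 1, so H_0 = Z.
  H_1: rank ker ∂_1 − rank ∂_2 = (14 − 8) − 5 = 1, and the invariant factors of ∂_2 are all 1, so H_1 = Z.
  H_2: rank ker ∂_2 − rank ∂_3 = (5 − 5) − 0 = 0, and there is no ∂_3, so H_2 = 0.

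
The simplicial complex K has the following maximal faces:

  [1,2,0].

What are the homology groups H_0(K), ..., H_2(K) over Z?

Order the vertices as 0 < 1 < 2. Listing each simplex with vertices in this order, K has dimension 2 with simplices:

  0-simplices (3): [0], [1], [2]
  1-simplices (3): [0,1], [0,2], [1,2]
  2-simplices (1): [0,1,2]

so the chain groups are C_0 ≅ Z^3, C_1 ≅ Z^3, C_2 ≅ Z^1.

The boundary map ∂_1: C_1 → C_0 sends each edge [p,q] (with p < q) to q − p.
The resulting 3×3 matrix has rank 2, and its Smith normal form has invariant factors (1,1).

The boundary map ∂_2: C_2 → C_1 sends each 2-simplex [p,q,r] to [q,r] − [p,r] + [p,q]. For instance
  ∂[0,1,2] = [1,2] − [0,2] + [0,1].
This gives a 3×1 integer matrix of rank 1; reducing to Smith normal form yields diagonal entries (1).

Now H_k = ker ∂_k / im ∂_{k+1}, so:

  H_0: rank C_0 − rank ∂_1 = 3 − 2 = 1, and the invariant factors of ∂_1 are all 1, so H_0 ≅ Z.
  H_1: rank ker ∂_1 − rank ∂_2 = (3 − 2) − 1 = 0, and the invariant factors of ∂_2 are all 1, so H_1 ≅ 0.
  H_2: rank ker ∂_2 − rank ∂_3 = (1 − 1) − 0 = 0, and there is no ∂_3, so H_2 ≅ 0.

As a check, the Euler characteristic is 3 − 3 + 1 = 1, which agrees with 1 − 0 + 0 = 1.
(K is a triangulation of the 2-simplex.)

H_0 ≅ Z,  H_1 = 0,  H_2 = 0.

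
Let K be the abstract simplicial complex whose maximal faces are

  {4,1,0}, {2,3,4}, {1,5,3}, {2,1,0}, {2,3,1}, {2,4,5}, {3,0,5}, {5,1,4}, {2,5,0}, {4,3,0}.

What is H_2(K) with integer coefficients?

Take the total order 0 < 1 < 2 < 3 < 4 < 5 on the vertex set. Then K (dimension 2) consists of the simplices:

  0-simplices (6): [0], [1], [2], [3], [4], [5]
  1-simplices (15): [0,1], [0,2], [0,3], [0,4], [0,5], [1,2], [1,3], [1,4], [1,5], [2,3], [2,4], [2,5], [3,4], [3,5], [4,5]
  2-simplices (10): [0,1,2], [0,1,4], [0,2,5], [0,3,4], [0,3,5], [1,2,3], [1,3,5], [1,4,5], [2,3,4], [2,4,5]

giving chain groups C_0 ≅ Z^6, C_1 ≅ Z^15, C_2 ≅ Z^10.

∂_1: C_1 → C_0 maps an edge to its endpoints' difference, ∂[p,q] = q − p. For instance
  ∂[3,5] = [5] − [3].
As a 6×15 matrix over Z this has rank 5, with invariant factors (1,1,1,1,1).

∂_2: C_2 → C_1 maps a triangle to the signed sum of its edges. For instance
  ∂[0,3,4] = [3,4] − [0,4] + [0,3],
  ∂[0,2,5] = [2,5] − [0,5] + [0,2].
The resulting 15×10 matrix has rank 10, and its Smith normal form has invariant factors (1,1,1,1,1,1,1,1,1,2).

Computing H_k = (kernel of ∂_k) / (image of ∂_{k+1}):

  H_2: rank ker ∂_2 − rank ∂_3 = (10 − 10) − 0 = 0, and there is no ∂_3, so H_2 ≅ 0.

(K is a triangulation of the real projective plane RP^2.)

H_2 ≅ 0.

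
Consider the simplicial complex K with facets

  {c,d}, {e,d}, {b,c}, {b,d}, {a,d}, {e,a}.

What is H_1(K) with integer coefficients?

H_1 ≅ Z^2.

Order the vertices as a < b < c < d < e. Listing each simplex with vertices in this order, K has dimension 1 with simplices:

  0-simplices (5): a, b, c, d, e
  1-simplices (6): ad, ae, bc, bd, cd, de

Hence C_0 ≅ Z^5, C_1 ≅ Z^6.

The boundary map ∂_1: C_1 → C_0 maps an edge to its endpoints' difference, ∂[p,q] = q − p.
This gives a 5×6 integer matrix of rank 4; reducing to Smith normal form yields diagonal entries (1,1,1,1).

Reading off H_k = ker ∂_k / im ∂_{k+1}:

  H_1: rank ker ∂_1 − rank ∂_2 = (6 − 4) − 0 = 2, and there is no ∂_2, so H_1 ≅ Z^2.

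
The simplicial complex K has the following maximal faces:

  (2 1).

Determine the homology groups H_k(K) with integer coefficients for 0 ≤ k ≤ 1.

We work with the vertex ordering 1 < 2. The simplices of K, each written with vertices in increasing order, are:

  0-simplices (2): [1], [2]
  1-simplices (1): [1,2]

so the chain groups are C_0 ≅ Z^2, C_1 ≅ Z^1.

Boundary ∂_1: C_1 → C_0 sends each edge [p,q] (with p < q) to q − p. For instance
  ∂[1,2] = [2] − [1].
This gives a 2×1 integer matrix of rank 1; reducing to Smith normal form yields diagonal entries (1).

From H_k ≅ ker(∂_k) / im(∂_{k+1}) we obtain:

  H_0: rank C_0 − rank ∂_1 = 2 − 1 = 1, and the invariant factors of ∂_1 are all 1, so H_0 ≅ Z.
  H_1: rank ker ∂_1 − rank ∂_2 = (1 − 1) − 0 = 0, and there is no ∂_2, so H_1 ≅ 0.

H_0 ≅ Z,  H_1 = 0.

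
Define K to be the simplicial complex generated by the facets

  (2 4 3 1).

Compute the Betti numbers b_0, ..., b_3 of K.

b_0 = 1, b_1 = 0, b_2 = 0, b_3 = 0.

We work with the vertex ordering 1 < 2 < 3 < 4. The simplices of K, each written with vertices in increasing order, are:

  0-simplices (4): [1], [2], [3], [4]
  1-simplices (6): [1,2], [1,3], [1,4], [2,3], [2,4], [3,4]
  2-simplices (4): [1,2,3], [1,2,4], [1,3,4], [2,3,4]
  3-simplices (1): [1,2,3,4]

giving chain groups C_0 ≅ Z^4, C_1 ≅ Z^6, C_2 ≅ Z^4, C_3 ≅ Z^1.

∂_1: C_1 → C_0 sends each edge [p,q] (with p < q) to q − p.
The 4×6 boundary matrix has rank 3 and Smith normal form diag(1,1,1).

∂_2: C_2 → C_1 sends each 2-simplex [p,q,r] to [q,r] − [p,r] + [p,q]. For instance
  ∂[1,3,4] = [3,4] − [1,4] + [1,3],
  ∂[2,3,4] = [3,4] − [2,4] + [2,3].
The resulting 6×4 matrix has rank 3, and its Smith normal form has invariant factors (1,1,1).

Boundary ∂_3: C_3 → C_2 sends each 3-simplex σ to the alternating sum Σ_i (−1)^i (σ with its i-th vertex removed). For instance
  ∂[1,2,3,4] = [2,3,4] − [1,3,4] + [1,2,4] − [1,2,3].
As a 4×1 matrix over Z this has rank 1, with invariant factors (1).

Reading off H_k = ker ∂_k / im ∂_{k+1}:

  H_0: rank C_0 − rank ∂_1 = 4 − 3 = 1, and the invariant factors of ∂_1 are all 1, so H_0 = Z.
  H_1: rank ker ∂_1 − rank ∂_2 = (6 − 3) − 3 = 0, and the invariant factors of ∂_2 are all 1, so H_1 = 0.
  H_2: rank ker ∂_2 − rank ∂_3 = (4 − 3) − 1 = 0, and the invariant factors of ∂_3 are all 1, so H_2 = 0.
  H_3: rank ker ∂_3 − rank ∂_4 = (1 − 1) − 0 = 0, and there is no ∂_4, so H_3 = 0.

Hence the Betti numbers are b_0 = 1, b_1 = 0, b_2 = 0, b_3 = 0.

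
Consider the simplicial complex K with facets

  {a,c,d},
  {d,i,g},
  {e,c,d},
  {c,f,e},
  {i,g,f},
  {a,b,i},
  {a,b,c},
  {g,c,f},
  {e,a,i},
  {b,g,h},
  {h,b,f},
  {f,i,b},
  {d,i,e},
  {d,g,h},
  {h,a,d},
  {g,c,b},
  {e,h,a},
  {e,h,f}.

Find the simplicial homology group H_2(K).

H_2 ≅ 0.

We work with the vertex ordering a < b < c < d < e < f < g < h < i. The simplices of K, each written with vertices in increasing order, are:

  0-simplices (9): a, b, c, d, e, f, g, h, i
  1-simplices (27): ab, ac, ad, ae, ah, ai, bc, bf, bg, bh, bi, cd, ce, cf, cg, de, dg, dh, di, ef, eh, ei, fg, fh, fi, gh, gi
  2-simplices (18): abc, abi, acd, adh, aeh, aei, bcg, bfh, bfi, bgh, cde, cef, cfg, dei, dgh, dgi, efh, fgi

Hence C_0 ≅ Z^9, C_1 ≅ Z^27, C_2 ≅ Z^18.

The boundary map ∂_1: C_1 → C_0 sends each edge [p,q] (with p < q) to q − p.
This gives a 9×27 integer matrix of rank 8; reducing to Smith normal form yields diagonal entries (1,1,1,1,1,1,1,1).

The boundary map ∂_2: C_2 → C_1 acts by ∂[p,q,r] = [q,r] − [p,r] + [p,q]. For instance
  ∂abi = bi − ai + ab,
  ∂cef = ef − cf + ce.
This gives a 27×18 integer matrix of rank 18; reducing to Smith normal form yields diagonal entries (1,1,1,1,1,1,1,1,1,1,1,1,1,1,1,1,1,2).

Now H_k = ker ∂_k / im ∂_{k+1}, so:

  H_2: rank ker ∂_2 − rank ∂_3 = (18 − 18) − 0 = 0, and there is no ∂_3, so H_2 = 0.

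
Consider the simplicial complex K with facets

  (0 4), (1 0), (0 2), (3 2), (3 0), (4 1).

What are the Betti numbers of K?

Fix the vertex order 0 < 1 < 2 < 3 < 4 and write every simplex with vertices in increasing order. Then dim K = 1 and the simplices of K are:

  0-simplices (5): [0], [1], [2], [3], [4]
  1-simplices (6): [0,1], [0,2], [0,3], [0,4], [1,4], [2,3]

giving chain groups C_0 ≅ Z^5, C_1 ≅ Z^6.

Boundary ∂_1: C_1 → C_0 is given by ∂[p,q] = [q] − [p]. For instance
  ∂[0,2] = [2] − [0].
The 5×6 boundary matrix has rank 4 and Smith normal form diag(1,1,1,1).

From H_k ≅ ker(∂_k) / im(∂_{k+1}) we obtain:

  H_0: rank C_0 − rank ∂_1 = 5 − 4 = 1, and the invariant factors of ∂_1 are all 1, so H_0 = Z.
  H_1: rank ker ∂_1 − rank ∂_2 = (6 − 4) − 0 = 2, and there is no ∂_2, so H_1 = Z^2.

As a check, the Euler characteristic is 5 − 6 = -1, which agrees with 1 − 2 = -1.

Hence the Betti numbers are b_0 = 1, b_1 = 2.

b_0 = 1, b_1 = 2.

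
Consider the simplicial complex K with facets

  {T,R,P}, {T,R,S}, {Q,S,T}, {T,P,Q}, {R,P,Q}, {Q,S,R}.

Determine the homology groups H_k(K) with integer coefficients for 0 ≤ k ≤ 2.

H_0 = Z,  H_1 = 0,  H_2 = Z.

Fix the vertex order P < Q < R < S < T and write every simplex with vertices in increasing order. Then dim K = 2 and the simplices of K are:

  0-simplices (5): P, Q, R, S, T
  1-simplices (9): PQ, PR, PT, QR, QS, QT, RS, RT, ST
  2-simplices (6): PQR, PQT, PRT, QRS, QST, RST

giving chain groups C_0 ≅ Z^5, C_1 ≅ Z^9, C_2 ≅ Z^6.

Boundary ∂_1: C_1 → C_0 is given by ∂[p,q] = [q] − [p].
The 5×9 boundary matrix has rank 4 and Smith normal form diag(1,1,1,1).

The boundary map ∂_2: C_2 → C_1 acts by ∂[p,q,r] = [q,r] − [p,r] + [p,q]. For instance
  ∂QST = ST − QT + QS,
  ∂RST = ST − RT + RS.
The resulting 9×6 matrix has rank 5, and its Smith normal form has invariant factors (1,1,1,1,1).

Now H_k = ker ∂_k / im ∂_{k+1}, so:

  H_0: rank C_0 − rank ∂_1 = 5 − 4 = 1, and the invariant factors of ∂_1 are all 1, so H_0 = Z.
  H_1: rank ker ∂_1 − rank ∂_2 = (9 − 4) − 5 = 0, and the invariant factors of ∂_2 are all 1, so H_1 = 0.
  H_2: rank ker ∂_2 − rank ∂_3 = (6 − 5) − 0 = 1, and there is no ∂_3, so H_2 = Z.

As a check, the Euler characteristic is 5 − 9 + 6 = 2, which agrees with 1 − 0 + 1 = 2.
(K is a triangulation of the 2-sphere S^2.)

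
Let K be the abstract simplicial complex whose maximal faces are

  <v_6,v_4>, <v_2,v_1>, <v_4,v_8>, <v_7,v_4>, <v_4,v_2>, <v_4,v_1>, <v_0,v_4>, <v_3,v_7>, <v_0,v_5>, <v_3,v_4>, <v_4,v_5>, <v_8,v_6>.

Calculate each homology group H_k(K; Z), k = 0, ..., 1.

We work with the vertex ordering v_0 < v_1 < v_2 < v_3 < v_4 < v_5 < v_6 < v_7 < v_8. The simplices of K, each written with vertices in increasing order, are:

  0-simplices (9): [v_0], [v_1], [v_2], [v_3], [v_4], [v_5], [v_6], [v_7], [v_8]
  1-simplices (12): [v_0,v_4], [v_0,v_5], [v_1,v_2], [v_1,v_4], [v_2,v_4], [v_3,v_4], [v_3,v_7], [v_4,v_5], [v_4,v_6], [v_4,v_7], [v_4,v_8], [v_6,v_8]

giving chain groups C_0 ≅ Z^9, C_1 ≅ Z^12.

The boundary map ∂_1: C_1 → C_0 is given by ∂[p,q] = [q] − [p].
The 9×12 boundary matrix has rank 8 and Smith normal form diag(1,1,1,1,1,1,1,1).

From H_k ≅ ker(∂_k) / im(∂_{k+1}) we obtain:

  H_0: rank C_0 − rank ∂_1 = 9 − 8 = 1, and the invariant factors of ∂_1 are all 1, so H_0 ≅ Z.
  H_1: rank ker ∂_1 − rank ∂_2 = (12 − 8) − 0 = 4, and there is no ∂_2, so H_1 ≅ Z^4.

(K is a triangulation of a wedge of 4 circles.)

H_0 = Z,  H_1 = Z^4.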